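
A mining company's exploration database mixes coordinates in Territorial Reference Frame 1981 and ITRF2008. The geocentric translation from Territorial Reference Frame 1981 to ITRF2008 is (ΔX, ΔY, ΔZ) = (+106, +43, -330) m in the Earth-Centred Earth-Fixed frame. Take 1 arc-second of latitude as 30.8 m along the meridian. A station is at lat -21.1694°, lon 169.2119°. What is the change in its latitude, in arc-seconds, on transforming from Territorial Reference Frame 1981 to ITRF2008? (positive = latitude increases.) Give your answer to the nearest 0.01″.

sin φ = -0.361127, cos φ = 0.932517, sin λ = 0.187177, cos λ = -0.982326.
North component: ΔN = −sin φ cos λ·ΔX − sin φ sin λ·ΔY + cos φ·ΔZ = −(-0.361127)(-0.982326)(106) − (-0.361127)(0.187177)(43) + (0.932517)(-330) = -342.43 m.
1° of latitude spans 3600 × 30.80 = 110880 m, so Δφ = -342.43 / 110880 × 3600 = -11.118″.

Δφ = -11.12″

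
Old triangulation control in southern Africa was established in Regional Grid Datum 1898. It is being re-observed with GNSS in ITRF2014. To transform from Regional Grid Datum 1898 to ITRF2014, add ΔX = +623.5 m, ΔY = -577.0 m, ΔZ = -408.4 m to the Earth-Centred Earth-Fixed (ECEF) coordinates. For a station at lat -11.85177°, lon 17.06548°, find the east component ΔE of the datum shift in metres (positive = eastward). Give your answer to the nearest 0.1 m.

ΔE = -734.6 m

The local east axis at (φ, λ) is (−sin λ, cos λ, 0), so ΔE = −sin(17.06548°)·623.5 + cos(17.06548°)·(-577.0) = -734.57 m.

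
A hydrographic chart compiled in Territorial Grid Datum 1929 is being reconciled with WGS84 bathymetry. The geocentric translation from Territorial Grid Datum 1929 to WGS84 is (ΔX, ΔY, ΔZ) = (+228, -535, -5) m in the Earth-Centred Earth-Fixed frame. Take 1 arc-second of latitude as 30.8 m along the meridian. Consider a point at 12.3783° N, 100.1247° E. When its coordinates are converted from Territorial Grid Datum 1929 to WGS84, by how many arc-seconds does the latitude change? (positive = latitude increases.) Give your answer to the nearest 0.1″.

sin φ = 0.214365, cos φ = 0.976754, sin λ = 0.984427, cos λ = -0.175791.
North component: ΔN = −sin φ cos λ·ΔX − sin φ sin λ·ΔY + cos φ·ΔZ = −(0.214365)(-0.175791)(228) − (0.214365)(0.984427)(-535) + (0.976754)(-5) = 116.61 m.
1° of latitude spans 3600 × 30.80 = 110880 m, so Δφ = 116.61 / 110880 × 3600 = 3.786″.

Δφ = 3.8″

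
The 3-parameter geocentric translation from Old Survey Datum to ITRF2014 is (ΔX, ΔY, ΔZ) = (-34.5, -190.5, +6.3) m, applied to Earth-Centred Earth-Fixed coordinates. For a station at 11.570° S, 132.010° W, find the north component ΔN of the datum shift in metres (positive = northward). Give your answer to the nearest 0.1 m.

ΔN = 39.2 m

At φ = -11.570°, λ = -132.010°: sin φ = -0.200565, cos φ = 0.979680, sin λ = -0.743028, cos λ = -0.669260.
ΔN = −sin φ cos λ·ΔX − sin φ sin λ·ΔY + cos φ·ΔZ = −(-0.200565)(-0.669260)(-34.5) − (-0.200565)(-0.743028)(-190.5) + (0.979680)(6.3) = 39.19 m.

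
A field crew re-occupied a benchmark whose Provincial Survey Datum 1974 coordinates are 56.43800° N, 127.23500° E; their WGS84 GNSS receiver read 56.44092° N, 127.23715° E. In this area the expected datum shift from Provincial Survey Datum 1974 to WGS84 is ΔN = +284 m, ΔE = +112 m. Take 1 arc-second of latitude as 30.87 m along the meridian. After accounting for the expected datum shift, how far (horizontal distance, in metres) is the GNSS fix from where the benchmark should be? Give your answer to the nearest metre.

45 m

Observed coordinate differences: Δφ = +0.00292°, Δλ = +0.00215°.
Converting to metres (1° lat = 111132 m, cos φ = 0.552839): observed ΔN = 324.5 m, observed ΔE = 132.1 m.
Subtracting the expected shift leaves a residual of 324.5 − (284) = 40.5 m north and 132.1 − (112) = 20.1 m east.
Residual distance = √(40.5² + 20.1²) = 45.2 m.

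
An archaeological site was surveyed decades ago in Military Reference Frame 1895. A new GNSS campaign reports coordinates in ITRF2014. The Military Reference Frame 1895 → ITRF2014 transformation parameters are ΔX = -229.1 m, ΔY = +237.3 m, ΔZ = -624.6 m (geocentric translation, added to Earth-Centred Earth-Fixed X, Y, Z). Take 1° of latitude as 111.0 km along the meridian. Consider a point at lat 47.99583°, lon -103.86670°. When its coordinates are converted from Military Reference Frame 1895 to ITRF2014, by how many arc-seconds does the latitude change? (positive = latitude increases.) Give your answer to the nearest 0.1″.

sin φ = 0.743096, cos φ = 0.669185, sin λ = -0.970856, cos λ = -0.239664.
North component: ΔN = −sin φ cos λ·ΔX − sin φ sin λ·ΔY + cos φ·ΔZ = −(0.743096)(-0.239664)(-229.1) − (0.743096)(-0.970856)(237.3) + (0.669185)(-624.6) = -287.58 m.
1° of latitude spans 111000 m, so Δφ = -287.58 / 111000 × 3600 = -9.327″.

Δφ = -9.3″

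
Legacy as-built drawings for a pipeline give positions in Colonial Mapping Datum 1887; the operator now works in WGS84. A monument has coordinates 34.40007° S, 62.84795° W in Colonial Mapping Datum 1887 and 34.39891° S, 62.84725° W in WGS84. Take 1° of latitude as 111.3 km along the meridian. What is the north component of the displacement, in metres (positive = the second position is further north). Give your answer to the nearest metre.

Δφ = -34.39891° − -34.40007° = +0.00116°; Δλ = -62.84725° − -62.84795° = +0.00070°.
ΔN = Δφ × 111300 = 129.1 m; ΔE = Δλ × 111300 × cos(-34.40007°) = +0.00070 × 111300 × 0.825113 = 64.3 m.

ΔN = 129 m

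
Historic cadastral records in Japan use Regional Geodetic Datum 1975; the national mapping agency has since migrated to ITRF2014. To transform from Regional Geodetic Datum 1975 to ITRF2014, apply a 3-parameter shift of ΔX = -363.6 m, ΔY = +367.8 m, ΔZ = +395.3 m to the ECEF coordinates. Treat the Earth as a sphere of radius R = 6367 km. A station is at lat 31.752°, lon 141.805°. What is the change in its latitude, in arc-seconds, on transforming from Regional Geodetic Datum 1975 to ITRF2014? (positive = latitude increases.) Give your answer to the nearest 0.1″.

sin φ = 0.526244, cos φ = 0.850334, sin λ = 0.618340, cos λ = -0.785911.
North component: ΔN = −sin φ cos λ·ΔX − sin φ sin λ·ΔY + cos φ·ΔZ = −(0.526244)(-0.785911)(-363.6) − (0.526244)(0.618340)(367.8) + (0.850334)(395.3) = 66.08 m.
1° of latitude spans πR/180 = 111125 m, so Δφ = 66.08 / 111125 × 3600 = 2.141″.

Δφ = 2.1″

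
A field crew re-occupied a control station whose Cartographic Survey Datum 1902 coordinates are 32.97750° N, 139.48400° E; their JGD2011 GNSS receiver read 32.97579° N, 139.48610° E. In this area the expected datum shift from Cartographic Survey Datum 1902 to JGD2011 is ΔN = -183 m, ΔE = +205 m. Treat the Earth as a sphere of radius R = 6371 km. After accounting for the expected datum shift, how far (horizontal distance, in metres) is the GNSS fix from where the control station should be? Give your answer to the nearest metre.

Observed coordinate differences: Δφ = -0.00171°, Δλ = +0.00210°.
Converting to metres (1° lat = 111195 m, cos φ = 0.838884): observed ΔN = -190.1 m, observed ΔE = 195.9 m.
Subtracting the expected shift leaves a residual of -190.1 − (-183) = -7.1 m north and 195.9 − (205) = -9.1 m east.
Residual distance = √((-7.1)² + (-9.1)²) = 11.6 m.

12 m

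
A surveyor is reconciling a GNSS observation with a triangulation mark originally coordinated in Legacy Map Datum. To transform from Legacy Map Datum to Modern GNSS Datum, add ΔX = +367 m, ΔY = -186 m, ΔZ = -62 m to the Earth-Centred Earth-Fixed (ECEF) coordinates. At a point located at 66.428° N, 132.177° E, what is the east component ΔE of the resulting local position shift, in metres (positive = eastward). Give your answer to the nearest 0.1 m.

At φ = 66.428°, λ = 132.177°: sin φ = 0.916558, cos φ = 0.399901, sin λ = 0.741074, cos λ = -0.671423.
ΔE = −sin λ·ΔX + cos λ·ΔY = −(0.741074)·(367) + (-0.671423)·(-186) = -147.09 m.

ΔE = -147.1 m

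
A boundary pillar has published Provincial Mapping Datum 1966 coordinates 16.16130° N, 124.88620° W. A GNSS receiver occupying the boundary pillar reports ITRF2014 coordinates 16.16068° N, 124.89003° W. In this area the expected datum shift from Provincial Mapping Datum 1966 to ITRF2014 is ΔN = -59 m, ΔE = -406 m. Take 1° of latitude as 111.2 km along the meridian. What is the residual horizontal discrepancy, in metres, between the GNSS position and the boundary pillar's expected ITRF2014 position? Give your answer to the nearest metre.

Observed coordinate differences: Δφ = -0.00062°, Δλ = -0.00383°.
Converting to metres (1° lat = 111200 m, cos φ = 0.960482): observed ΔN = -68.9 m, observed ΔE = -409.1 m.
Subtracting the expected shift leaves a residual of -68.9 − (-59) = -9.9 m north and -409.1 − (-406) = -3.1 m east.
Residual distance = √((-9.9)² + (-3.1)²) = 10.4 m.

10 m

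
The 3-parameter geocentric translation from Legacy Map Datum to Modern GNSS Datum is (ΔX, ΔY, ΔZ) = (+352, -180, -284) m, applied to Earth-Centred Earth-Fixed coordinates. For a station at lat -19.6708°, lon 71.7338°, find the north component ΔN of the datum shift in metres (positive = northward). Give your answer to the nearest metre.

ΔN = -288 m

The local north axis is (−sin φ cos λ, −sin φ sin λ, cos φ), giving ΔN = 37.138 − 57.538 − 267.426 = -287.83 m.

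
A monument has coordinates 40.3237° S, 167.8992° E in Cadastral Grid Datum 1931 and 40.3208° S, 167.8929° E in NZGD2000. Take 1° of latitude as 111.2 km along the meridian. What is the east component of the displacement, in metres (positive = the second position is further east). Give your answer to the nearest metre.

ΔE = -534 m

Δφ = -40.3208° − -40.3237° = +0.0029°; Δλ = 167.8929° − 167.8992° = -0.0063°.
ΔN = Δφ × 111200 = 322.5 m; ΔE = Δλ × 111200 × cos(-40.3237°) = -0.0063 × 111200 × 0.762401 = -534.1 m.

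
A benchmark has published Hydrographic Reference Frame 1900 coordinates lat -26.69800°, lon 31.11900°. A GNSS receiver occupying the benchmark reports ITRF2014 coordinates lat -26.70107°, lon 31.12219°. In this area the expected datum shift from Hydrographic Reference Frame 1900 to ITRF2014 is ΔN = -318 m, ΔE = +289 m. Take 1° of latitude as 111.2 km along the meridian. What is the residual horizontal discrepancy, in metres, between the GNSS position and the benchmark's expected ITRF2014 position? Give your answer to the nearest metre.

Observed coordinate differences: Δφ = -0.00307°, Δλ = +0.00319°.
Converting to metres (1° lat = 111200 m, cos φ = 0.893387): observed ΔN = -341.4 m, observed ΔE = 316.9 m.
Subtracting the expected shift leaves a residual of -341.4 − (-318) = -23.4 m north and 316.9 − (289) = 27.9 m east.
Residual distance = √((-23.4)² + 27.9²) = 36.4 m.

36 m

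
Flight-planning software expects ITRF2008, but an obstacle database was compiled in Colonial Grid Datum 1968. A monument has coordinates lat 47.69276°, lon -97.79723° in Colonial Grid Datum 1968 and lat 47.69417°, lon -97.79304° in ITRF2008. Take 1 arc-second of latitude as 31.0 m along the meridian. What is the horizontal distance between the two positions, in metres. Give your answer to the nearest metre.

Δφ = 47.69417° − 47.69276° = +0.00141°; Δλ = -97.79304° − -97.79723° = +0.00419°.
1° of latitude = 3600 × 31.00 = 111600 m.
ΔN = Δφ × 111600 = 157.4 m; ΔE = Δλ × 111600 × cos(47.69276°) = +0.00419 × 111600 × 0.673106 = 314.7 m.
Distance = √(ΔE² + ΔN²) = √(314.7² + 157.4²) = 351.9 m.

352 m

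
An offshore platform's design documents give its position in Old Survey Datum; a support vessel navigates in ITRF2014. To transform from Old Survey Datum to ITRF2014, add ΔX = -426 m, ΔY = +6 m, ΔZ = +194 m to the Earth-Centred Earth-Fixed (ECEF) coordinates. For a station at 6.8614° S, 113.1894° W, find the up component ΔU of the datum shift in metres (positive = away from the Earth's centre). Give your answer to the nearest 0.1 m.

ΔU = 137.9 m

The local up (radial) axis is (cos φ cos λ, cos φ sin λ, sin φ), giving ΔU = 166.545 − 5.476 − 23.177 = 137.89 m.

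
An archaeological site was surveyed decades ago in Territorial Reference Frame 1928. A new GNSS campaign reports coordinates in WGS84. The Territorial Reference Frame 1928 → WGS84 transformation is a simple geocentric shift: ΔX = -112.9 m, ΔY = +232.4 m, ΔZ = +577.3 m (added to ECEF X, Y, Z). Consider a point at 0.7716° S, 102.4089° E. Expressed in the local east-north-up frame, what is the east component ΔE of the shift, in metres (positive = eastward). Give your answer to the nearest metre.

ΔE = 60 m

At φ = -0.7716°, λ = 102.4089°: sin φ = -0.013467, cos φ = 0.999909, sin λ = 0.976639, cos λ = -0.214887.
ΔE = −sin λ·ΔX + cos λ·ΔY = −(0.976639)·(-112.9) + (-0.214887)·(232.4) = 60.32 m.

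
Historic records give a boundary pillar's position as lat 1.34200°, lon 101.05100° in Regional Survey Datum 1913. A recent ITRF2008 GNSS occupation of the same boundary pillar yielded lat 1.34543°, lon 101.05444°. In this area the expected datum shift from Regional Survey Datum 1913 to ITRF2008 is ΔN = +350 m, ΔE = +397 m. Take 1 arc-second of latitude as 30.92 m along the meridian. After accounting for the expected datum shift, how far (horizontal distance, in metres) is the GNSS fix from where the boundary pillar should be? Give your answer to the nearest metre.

35 m

Observed coordinate differences: Δφ = +0.00343°, Δλ = +0.00344°.
Converting to metres (1° lat = 111312 m, cos φ = 0.999726): observed ΔN = 381.8 m, observed ΔE = 382.8 m.
Subtracting the expected shift leaves a residual of 381.8 − (350) = 31.8 m north and 382.8 − (397) = -14.2 m east.
Residual distance = √(31.8² + (-14.2)²) = 34.8 m.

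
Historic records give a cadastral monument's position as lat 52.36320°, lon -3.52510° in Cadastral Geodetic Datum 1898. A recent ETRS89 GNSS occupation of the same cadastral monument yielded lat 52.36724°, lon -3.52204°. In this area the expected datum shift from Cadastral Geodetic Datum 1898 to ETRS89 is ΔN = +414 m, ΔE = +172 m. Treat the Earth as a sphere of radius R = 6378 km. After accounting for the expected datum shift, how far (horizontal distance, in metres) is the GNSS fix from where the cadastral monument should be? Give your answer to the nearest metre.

51 m

Observed coordinate differences: Δφ = +0.00404°, Δλ = +0.00306°.
Converting to metres (1° lat = 111317 m, cos φ = 0.610654): observed ΔN = 449.7 m, observed ΔE = 208.0 m.
Subtracting the expected shift leaves a residual of 449.7 − (414) = 35.7 m north and 208.0 − (172) = 36.0 m east.
Residual distance = √(35.7² + 36.0²) = 50.7 m.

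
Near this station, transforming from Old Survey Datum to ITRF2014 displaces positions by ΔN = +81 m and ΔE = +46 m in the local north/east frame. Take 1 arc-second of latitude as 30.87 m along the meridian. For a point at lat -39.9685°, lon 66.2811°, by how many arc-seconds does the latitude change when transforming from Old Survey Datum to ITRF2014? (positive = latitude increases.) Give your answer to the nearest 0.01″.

1″ of latitude = 30.87 m, so Δφ = 81.0 / 30.87 = 2.624″.

Δφ = 2.62″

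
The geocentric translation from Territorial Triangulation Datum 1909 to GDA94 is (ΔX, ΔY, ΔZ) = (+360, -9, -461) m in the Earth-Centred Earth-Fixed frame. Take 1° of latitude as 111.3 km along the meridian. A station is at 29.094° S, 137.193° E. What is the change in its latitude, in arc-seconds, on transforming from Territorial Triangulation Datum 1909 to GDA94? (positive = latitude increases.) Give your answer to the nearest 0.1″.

Δφ = -17.3″

sin φ = -0.486244, cos φ = 0.873823, sin λ = 0.679531, cos λ = -0.733647.
North component: ΔN = −sin φ cos λ·ΔX − sin φ sin λ·ΔY + cos φ·ΔZ = −(-0.486244)(-0.733647)(360) − (-0.486244)(0.679531)(-9) + (0.873823)(-461) = -534.23 m.
1° of latitude spans 111300 m, so Δφ = -534.23 / 111300 × 3600 = -17.280″.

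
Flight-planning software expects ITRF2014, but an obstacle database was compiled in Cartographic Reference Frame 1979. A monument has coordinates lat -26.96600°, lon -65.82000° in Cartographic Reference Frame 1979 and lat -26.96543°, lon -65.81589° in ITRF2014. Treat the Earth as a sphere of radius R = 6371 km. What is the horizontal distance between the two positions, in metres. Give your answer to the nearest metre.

412 m

Δφ = -26.96543° − -26.96600° = +0.00057°; Δλ = -65.81589° − -65.82000° = +0.00411°.
1° along a meridian = πR/180 = 111195 m.
ΔN = Δφ × 111195 = 63.4 m; ΔE = Δλ × 111195 × cos(-26.96600°) = +0.00411 × 111195 × 0.891276 = 407.3 m.
Distance = √(ΔE² + ΔN²) = √(407.3² + 63.4²) = 412.2 m.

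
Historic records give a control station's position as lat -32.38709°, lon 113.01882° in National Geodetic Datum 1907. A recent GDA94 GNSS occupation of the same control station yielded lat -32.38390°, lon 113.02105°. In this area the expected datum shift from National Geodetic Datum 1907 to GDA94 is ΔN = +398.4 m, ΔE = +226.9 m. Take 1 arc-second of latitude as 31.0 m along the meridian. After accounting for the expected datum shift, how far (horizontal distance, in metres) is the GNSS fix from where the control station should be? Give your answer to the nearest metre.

46 m

Observed coordinate differences: Δφ = +0.00319°, Δλ = +0.00223°.
Converting to metres (1° lat = 111600 m, cos φ = 0.844449): observed ΔN = 356.0 m, observed ΔE = 210.2 m.
Subtracting the expected shift leaves a residual of 356.0 − (398.4) = -42.4 m north and 210.2 − (226.9) = -16.7 m east.
Residual distance = √((-42.4)² + (-16.7)²) = 45.6 m.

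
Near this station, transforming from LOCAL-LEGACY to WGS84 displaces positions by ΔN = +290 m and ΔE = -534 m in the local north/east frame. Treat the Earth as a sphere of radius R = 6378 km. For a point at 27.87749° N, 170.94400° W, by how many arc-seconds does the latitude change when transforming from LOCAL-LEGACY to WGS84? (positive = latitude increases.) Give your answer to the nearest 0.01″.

Δφ = 9.38″

On a sphere of radius R, 1 rad of latitude = R, so Δφ = ΔN / R = 290.0 / 6378000 = 4.5469e-05 rad = 9.379″.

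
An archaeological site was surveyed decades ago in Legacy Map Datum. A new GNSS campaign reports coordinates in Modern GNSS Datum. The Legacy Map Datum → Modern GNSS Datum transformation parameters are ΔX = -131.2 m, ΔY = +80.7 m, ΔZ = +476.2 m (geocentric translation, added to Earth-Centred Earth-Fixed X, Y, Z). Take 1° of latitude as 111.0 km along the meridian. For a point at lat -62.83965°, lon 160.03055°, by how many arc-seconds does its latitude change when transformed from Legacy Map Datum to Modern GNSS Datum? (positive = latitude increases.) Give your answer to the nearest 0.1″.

sin φ = -0.889732, cos φ = 0.456482, sin λ = 0.341519, cos λ = -0.939875.
North component: ΔN = −sin φ cos λ·ΔX − sin φ sin λ·ΔY + cos φ·ΔZ = −(-0.889732)(-0.939875)(-131.2) − (-0.889732)(0.341519)(80.7) + (0.456482)(476.2) = 351.61 m.
1° of latitude spans 111000 m, so Δφ = 351.61 / 111000 × 3600 = 11.404″.

Δφ = 11.4″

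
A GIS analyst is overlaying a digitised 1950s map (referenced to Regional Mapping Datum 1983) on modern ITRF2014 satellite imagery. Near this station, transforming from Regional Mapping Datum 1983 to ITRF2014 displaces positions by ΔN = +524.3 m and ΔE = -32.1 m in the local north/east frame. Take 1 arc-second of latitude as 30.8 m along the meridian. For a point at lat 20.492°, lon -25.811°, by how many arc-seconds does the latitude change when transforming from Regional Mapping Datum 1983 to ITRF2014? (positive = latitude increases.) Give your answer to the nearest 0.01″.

1″ of latitude = 30.80 m, so Δφ = 524.3 / 30.80 = 17.023″.

Δφ = 17.02″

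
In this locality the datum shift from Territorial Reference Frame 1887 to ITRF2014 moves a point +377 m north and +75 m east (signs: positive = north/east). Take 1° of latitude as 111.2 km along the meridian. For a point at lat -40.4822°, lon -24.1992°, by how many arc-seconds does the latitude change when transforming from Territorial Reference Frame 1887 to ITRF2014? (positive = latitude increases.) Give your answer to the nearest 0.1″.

1° of latitude = 111.2 km, so Δφ = 377.0 / 111200 = 0.0033903° = 12.205″.

Δφ = 12.2″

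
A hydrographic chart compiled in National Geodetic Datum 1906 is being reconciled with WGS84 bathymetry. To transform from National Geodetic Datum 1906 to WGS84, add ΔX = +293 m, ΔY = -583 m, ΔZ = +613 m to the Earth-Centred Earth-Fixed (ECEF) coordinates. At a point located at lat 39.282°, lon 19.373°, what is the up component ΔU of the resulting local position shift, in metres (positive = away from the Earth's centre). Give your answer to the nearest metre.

ΔU = 452 m

The local up (radial) axis is (cos φ cos λ, cos φ sin λ, sin φ), giving ΔU = 213.952 − 149.692 + 388.113 = 452.37 m.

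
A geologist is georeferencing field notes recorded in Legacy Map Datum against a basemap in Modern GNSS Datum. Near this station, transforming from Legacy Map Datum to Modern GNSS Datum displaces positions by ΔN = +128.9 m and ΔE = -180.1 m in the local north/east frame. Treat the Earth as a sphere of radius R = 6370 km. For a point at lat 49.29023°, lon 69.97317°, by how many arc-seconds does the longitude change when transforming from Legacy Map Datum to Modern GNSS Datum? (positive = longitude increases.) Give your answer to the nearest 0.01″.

At latitude 49.29023°, cos φ = 0.652228.
One radian of longitude at latitude φ spans R cos φ, so Δλ = ΔE / (R cos φ) = -180.1 / (6370000 × 0.652228) = -4.3349e-05 rad = -8.941″.

Δλ = -8.94″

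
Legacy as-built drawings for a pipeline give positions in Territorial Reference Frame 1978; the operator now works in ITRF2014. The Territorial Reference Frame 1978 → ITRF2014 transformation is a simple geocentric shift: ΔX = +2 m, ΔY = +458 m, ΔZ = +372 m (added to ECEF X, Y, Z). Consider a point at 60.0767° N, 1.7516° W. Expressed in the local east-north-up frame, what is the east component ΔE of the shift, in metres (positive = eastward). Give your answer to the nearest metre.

ΔE = 458 m

At φ = 60.0767°, λ = -1.7516°: sin φ = 0.866694, cos φ = 0.498840, sin λ = -0.030566, cos λ = 0.999533.
ΔE = −sin λ·ΔX + cos λ·ΔY = −(-0.030566)·(2) + (0.999533)·(458) = 457.85 m.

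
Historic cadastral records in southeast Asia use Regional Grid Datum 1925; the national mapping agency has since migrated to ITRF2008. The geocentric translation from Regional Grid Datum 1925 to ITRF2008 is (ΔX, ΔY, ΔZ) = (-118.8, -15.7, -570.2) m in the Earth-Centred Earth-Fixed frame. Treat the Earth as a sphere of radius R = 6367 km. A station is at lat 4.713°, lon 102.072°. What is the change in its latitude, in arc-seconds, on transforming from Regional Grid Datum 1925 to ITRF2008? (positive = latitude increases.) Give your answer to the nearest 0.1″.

Δφ = -18.4″

sin φ = 0.082165, cos φ = 0.996619, sin λ = 0.977886, cos λ = -0.209141.
North component: ΔN = −sin φ cos λ·ΔX − sin φ sin λ·ΔY + cos φ·ΔZ = −(0.082165)(-0.209141)(-118.8) − (0.082165)(0.977886)(-15.7) + (0.996619)(-570.2) = -569.05 m.
1° of latitude spans πR/180 = 111125 m, so Δφ = -569.05 / 111125 × 3600 = -18.435″.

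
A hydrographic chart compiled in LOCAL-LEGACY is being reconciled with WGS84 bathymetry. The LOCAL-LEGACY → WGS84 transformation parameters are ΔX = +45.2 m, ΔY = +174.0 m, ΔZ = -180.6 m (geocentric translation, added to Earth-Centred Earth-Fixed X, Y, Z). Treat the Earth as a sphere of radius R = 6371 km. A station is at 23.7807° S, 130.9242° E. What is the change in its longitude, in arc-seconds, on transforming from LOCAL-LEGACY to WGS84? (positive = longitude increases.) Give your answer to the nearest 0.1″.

sin φ = -0.403237, cos φ = 0.915096, sin λ = 0.755577, cos λ = -0.655060.
East component: ΔE = −sin λ·ΔX + cos λ·ΔY = −(0.755577)(45.2) + (-0.655060)(174.0) = -148.13 m.
1° of latitude spans πR/180 = 111195 m; at latitude φ, 1° of longitude spans that × cos φ = 101754.0 m, so Δλ = -148.13 / 101754.0 × 3600 = -5.241″.

Δλ = -5.2″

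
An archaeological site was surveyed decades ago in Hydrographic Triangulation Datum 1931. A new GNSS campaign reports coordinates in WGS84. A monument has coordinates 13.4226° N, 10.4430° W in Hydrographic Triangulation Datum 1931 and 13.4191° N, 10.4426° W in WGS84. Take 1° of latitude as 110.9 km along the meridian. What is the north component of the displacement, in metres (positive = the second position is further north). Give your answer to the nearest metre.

Δφ = 13.4191° − 13.4226° = -0.0035°; Δλ = -10.4426° − -10.4430° = +0.0004°.
ΔN = Δφ × 110900 = -388.1 m; ΔE = Δλ × 110900 × cos(13.4226°) = +0.0004 × 110900 × 0.972684 = 43.1 m.

ΔN = -388 m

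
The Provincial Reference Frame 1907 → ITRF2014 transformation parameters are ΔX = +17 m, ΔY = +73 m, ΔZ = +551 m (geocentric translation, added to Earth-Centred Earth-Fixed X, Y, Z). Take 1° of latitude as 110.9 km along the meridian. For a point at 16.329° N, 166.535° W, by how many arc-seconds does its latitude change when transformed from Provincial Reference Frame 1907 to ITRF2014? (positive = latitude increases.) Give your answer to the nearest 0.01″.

sin φ = 0.281152, cos φ = 0.959663, sin λ = -0.232851, cos λ = -0.972512.
North component: ΔN = −sin φ cos λ·ΔX − sin φ sin λ·ΔY + cos φ·ΔZ = −(0.281152)(-0.972512)(17) − (0.281152)(-0.232851)(73) + (0.959663)(551) = 538.20 m.
1° of latitude spans 110900 m, so Δφ = 538.20 / 110900 × 3600 = 17.471″.

Δφ = 17.47″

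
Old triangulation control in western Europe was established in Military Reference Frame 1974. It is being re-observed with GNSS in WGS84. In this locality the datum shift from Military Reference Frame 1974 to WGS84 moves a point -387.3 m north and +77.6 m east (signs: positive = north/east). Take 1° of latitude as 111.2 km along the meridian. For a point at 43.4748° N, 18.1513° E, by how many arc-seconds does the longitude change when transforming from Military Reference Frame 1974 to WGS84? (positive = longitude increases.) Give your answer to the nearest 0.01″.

Δλ = 3.46″

At latitude 43.4748°, cos φ = 0.725677.
1° of longitude at this latitude = 111.2 × cos φ = 80.70 km, so Δλ = 77.6 / 80695.3 = 0.0009616° = 3.462″.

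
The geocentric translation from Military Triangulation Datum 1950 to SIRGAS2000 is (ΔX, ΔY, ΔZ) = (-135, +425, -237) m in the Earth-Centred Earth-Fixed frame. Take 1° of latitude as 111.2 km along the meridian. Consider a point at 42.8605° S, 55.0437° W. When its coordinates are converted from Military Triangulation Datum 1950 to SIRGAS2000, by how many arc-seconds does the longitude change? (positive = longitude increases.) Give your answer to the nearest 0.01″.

sin φ = -0.680216, cos φ = 0.733012, sin λ = -0.819589, cos λ = 0.572951.
East component: ΔE = −sin λ·ΔX + cos λ·ΔY = −(-0.819589)(-135) + (0.572951)(425) = 132.86 m.
1° of latitude spans 111200 m; at latitude φ, 1° of longitude spans that × cos φ = 81510.9 m, so Δλ = 132.86 / 81510.9 × 3600 = 5.868″.

Δλ = 5.87″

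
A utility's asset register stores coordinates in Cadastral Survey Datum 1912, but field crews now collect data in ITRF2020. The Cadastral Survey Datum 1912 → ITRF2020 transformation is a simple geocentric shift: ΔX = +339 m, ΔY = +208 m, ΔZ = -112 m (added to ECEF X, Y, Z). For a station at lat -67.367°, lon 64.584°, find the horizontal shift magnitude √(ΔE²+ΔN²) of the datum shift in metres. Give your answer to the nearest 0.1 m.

342.1 m

The local east axis at (φ, λ) is (−sin λ, cos λ, 0), so ΔE = −sin(64.584°)·339 + cos(64.584°)·208 = -216.92 m.
The local north axis is (−sin φ cos λ, −sin φ sin λ, cos φ), giving ΔN = 134.290 + 173.401 − 43.101 = 264.59 m.
Horizontal magnitude = √(ΔE² + ΔN²) = √((-216.92)² + 264.59²) = 342.14 m.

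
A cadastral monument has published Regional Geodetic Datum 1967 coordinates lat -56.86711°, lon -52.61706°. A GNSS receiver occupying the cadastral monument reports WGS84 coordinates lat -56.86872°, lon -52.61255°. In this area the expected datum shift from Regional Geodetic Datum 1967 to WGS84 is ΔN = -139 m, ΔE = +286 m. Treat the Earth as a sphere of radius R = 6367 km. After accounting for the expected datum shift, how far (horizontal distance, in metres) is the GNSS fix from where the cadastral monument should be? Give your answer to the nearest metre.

Observed coordinate differences: Δφ = -0.00161°, Δλ = +0.00451°.
Converting to metres (1° lat = 111125 m, cos φ = 0.546583): observed ΔN = -178.9 m, observed ΔE = 273.9 m.
Subtracting the expected shift leaves a residual of -178.9 − (-139) = -39.9 m north and 273.9 − (286) = -12.1 m east.
Residual distance = √((-39.9)² + (-12.1)²) = 41.7 m.

42 m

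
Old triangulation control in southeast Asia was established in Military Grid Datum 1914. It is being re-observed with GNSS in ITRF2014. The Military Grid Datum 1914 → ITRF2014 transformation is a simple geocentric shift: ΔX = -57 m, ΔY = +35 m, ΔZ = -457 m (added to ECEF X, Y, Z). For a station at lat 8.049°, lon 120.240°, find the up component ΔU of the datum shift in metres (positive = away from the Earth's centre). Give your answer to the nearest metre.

At φ = 8.049°, λ = 120.240°: sin φ = 0.140020, cos φ = 0.990149, sin λ = 0.863923, cos λ = -0.503623.
ΔU = cos φ cos λ·ΔX + cos φ sin λ·ΔY + sin φ·ΔZ = (0.990149)(-0.503623)(-57) + (0.990149)(0.863923)(35) + (0.140020)(-457) = -5.63 m.

ΔU = -6 m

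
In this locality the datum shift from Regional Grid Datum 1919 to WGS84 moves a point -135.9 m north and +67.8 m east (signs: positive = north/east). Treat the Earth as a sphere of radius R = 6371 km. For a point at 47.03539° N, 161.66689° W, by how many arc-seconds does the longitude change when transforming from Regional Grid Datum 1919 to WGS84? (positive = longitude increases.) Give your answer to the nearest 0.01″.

At latitude 47.03539°, cos φ = 0.681546.
One radian of longitude at latitude φ spans R cos φ, so Δλ = ΔE / (R cos φ) = 67.8 / (6371000 × 0.681546) = 1.5614e-05 rad = 3.221″.

Δλ = 3.22″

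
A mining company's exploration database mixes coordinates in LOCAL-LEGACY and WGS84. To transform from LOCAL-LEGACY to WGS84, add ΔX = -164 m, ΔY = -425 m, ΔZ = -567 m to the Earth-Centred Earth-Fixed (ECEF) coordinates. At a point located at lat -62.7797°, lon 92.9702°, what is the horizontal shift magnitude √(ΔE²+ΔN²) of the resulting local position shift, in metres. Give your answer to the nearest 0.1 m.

The local east axis at (φ, λ) is (−sin λ, cos λ, 0), so ΔE = −sin(92.9702°)·(-164) + cos(92.9702°)·(-425) = 185.80 m.
The local north axis is (−sin φ cos λ, −sin φ sin λ, cos φ), giving ΔN = 7.557 − 377.425 − 259.353 = -629.22 m.
Horizontal magnitude = √(ΔE² + ΔN²) = √(185.80² + (-629.22)²) = 656.08 m.

656.1 m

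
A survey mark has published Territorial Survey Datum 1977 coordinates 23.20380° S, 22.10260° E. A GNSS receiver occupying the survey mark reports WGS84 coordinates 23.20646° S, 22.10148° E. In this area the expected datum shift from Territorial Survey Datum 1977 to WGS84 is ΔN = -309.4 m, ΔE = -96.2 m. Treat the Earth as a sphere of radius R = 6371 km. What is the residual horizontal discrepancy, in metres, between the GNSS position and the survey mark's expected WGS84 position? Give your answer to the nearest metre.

23 m

Observed coordinate differences: Δφ = -0.00266°, Δλ = -0.00112°.
Converting to metres (1° lat = 111195 m, cos φ = 0.919109): observed ΔN = -295.8 m, observed ΔE = -114.5 m.
Subtracting the expected shift leaves a residual of -295.8 − (-309.4) = 13.6 m north and -114.5 − (-96.2) = -18.3 m east.
Residual distance = √(13.6² + (-18.3)²) = 22.8 m.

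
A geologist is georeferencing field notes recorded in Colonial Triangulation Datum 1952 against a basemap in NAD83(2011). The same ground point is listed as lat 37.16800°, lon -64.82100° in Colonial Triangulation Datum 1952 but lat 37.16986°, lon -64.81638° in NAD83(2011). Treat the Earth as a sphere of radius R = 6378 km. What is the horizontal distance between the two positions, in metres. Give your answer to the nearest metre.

Δφ = 37.16986° − 37.16800° = +0.00186°; Δλ = -64.81638° − -64.82100° = +0.00462°.
1° along a meridian = πR/180 = 111317 m.
ΔN = Δφ × 111317 = 207.0 m; ΔE = Δλ × 111317 × cos(37.16800°) = +0.00462 × 111317 × 0.796867 = 409.8 m.
Distance = √(ΔE² + ΔN²) = √(409.8² + 207.0²) = 459.2 m.

459 m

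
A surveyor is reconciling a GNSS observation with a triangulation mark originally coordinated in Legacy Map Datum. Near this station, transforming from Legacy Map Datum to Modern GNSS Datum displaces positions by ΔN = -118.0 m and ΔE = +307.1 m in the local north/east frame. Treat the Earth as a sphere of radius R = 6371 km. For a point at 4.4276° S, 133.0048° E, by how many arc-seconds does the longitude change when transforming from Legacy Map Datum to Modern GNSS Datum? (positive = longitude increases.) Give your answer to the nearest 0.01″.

Δλ = 9.97″

At latitude -4.4276°, cos φ = 0.997016.
One radian of longitude at latitude φ spans R cos φ, so Δλ = ΔE / (R cos φ) = 307.1 / (6371000 × 0.997016) = 4.8347e-05 rad = 9.972″.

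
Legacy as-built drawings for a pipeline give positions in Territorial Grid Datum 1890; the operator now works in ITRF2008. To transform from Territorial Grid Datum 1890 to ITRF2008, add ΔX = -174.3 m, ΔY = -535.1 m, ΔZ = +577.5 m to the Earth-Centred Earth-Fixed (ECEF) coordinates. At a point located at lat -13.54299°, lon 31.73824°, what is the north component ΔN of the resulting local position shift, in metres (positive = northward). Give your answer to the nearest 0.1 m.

The local north axis is (−sin φ cos λ, −sin φ sin λ, cos φ), giving ΔN = -34.713 − 65.916 + 561.442 = 460.81 m.

ΔN = 460.8 m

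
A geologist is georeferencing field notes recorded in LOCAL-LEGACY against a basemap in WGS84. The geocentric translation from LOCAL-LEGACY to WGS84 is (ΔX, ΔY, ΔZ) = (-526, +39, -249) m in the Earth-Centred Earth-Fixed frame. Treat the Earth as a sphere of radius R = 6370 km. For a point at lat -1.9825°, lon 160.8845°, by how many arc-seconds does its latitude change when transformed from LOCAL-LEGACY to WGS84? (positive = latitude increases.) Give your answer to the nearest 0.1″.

Δφ = -7.5″

sin φ = -0.034594, cos φ = 0.999401, sin λ = 0.327474, cos λ = -0.944860.
North component: ΔN = −sin φ cos λ·ΔX − sin φ sin λ·ΔY + cos φ·ΔZ = −(-0.034594)(-0.944860)(-526) − (-0.034594)(0.327474)(39) + (0.999401)(-249) = -231.22 m.
1° of latitude spans πR/180 = 111177 m, so Δφ = -231.22 / 111177 × 3600 = -7.487″.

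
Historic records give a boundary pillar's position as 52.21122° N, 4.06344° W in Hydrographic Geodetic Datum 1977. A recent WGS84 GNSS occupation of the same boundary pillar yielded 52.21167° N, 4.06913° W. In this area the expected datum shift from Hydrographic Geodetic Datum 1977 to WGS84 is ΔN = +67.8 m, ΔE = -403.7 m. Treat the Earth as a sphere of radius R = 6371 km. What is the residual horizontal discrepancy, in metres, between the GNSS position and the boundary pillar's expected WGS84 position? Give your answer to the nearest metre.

24 m

Observed coordinate differences: Δφ = +0.00045°, Δλ = -0.00569°.
Converting to metres (1° lat = 111195 m, cos φ = 0.612752): observed ΔN = 50.0 m, observed ΔE = -387.7 m.
Subtracting the expected shift leaves a residual of 50.0 − (67.8) = -17.8 m north and -387.7 − (-403.7) = 16.0 m east.
Residual distance = √((-17.8)² + 16.0²) = 23.9 m.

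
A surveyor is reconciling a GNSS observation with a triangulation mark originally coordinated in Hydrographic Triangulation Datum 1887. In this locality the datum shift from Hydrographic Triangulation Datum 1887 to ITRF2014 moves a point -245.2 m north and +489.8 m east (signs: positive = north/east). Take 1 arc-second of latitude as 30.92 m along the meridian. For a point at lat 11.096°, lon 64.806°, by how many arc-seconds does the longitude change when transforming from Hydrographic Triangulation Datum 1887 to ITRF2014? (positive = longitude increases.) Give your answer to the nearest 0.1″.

Δλ = 16.1″

At latitude 11.096°, cos φ = 0.981306.
1″ of longitude at this latitude = 30.92 × cos φ = 30.3420 m, so Δλ = 489.8 / 30.3420 = 16.143″.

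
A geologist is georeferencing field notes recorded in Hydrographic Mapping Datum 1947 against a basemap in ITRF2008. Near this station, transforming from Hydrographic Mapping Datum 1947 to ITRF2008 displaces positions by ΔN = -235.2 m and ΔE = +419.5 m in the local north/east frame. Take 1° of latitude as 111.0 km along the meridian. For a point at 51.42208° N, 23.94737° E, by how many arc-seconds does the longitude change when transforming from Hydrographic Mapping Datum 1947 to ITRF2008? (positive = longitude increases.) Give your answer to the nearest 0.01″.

Δλ = 21.82″

At latitude 51.42208°, cos φ = 0.623578.
1° of longitude at this latitude = 111.0 × cos φ = 69.22 km, so Δλ = 419.5 / 69217.2 = 0.0060606° = 21.818″.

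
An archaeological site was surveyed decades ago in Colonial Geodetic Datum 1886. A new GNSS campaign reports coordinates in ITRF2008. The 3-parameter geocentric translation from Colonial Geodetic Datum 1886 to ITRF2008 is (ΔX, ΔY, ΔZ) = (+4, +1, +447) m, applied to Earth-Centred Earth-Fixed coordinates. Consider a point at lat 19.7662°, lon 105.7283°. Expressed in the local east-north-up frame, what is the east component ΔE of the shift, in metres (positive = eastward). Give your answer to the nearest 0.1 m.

ΔE = -4.1 m

At φ = 19.7662°, λ = 105.7283°: sin φ = 0.338183, cos φ = 0.941080, sin λ = 0.962558, cos λ = -0.271076.
ΔE = −sin λ·ΔX + cos λ·ΔY = −(0.962558)·(4) + (-0.271076)·(1) = -4.12 m.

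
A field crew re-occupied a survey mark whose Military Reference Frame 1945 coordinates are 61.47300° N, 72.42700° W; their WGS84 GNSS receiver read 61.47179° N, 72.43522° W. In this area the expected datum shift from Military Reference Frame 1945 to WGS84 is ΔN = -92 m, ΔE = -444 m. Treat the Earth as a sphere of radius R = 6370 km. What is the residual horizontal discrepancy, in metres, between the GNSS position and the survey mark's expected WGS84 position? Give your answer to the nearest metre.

Observed coordinate differences: Δφ = -0.00121°, Δλ = -0.00822°.
Converting to metres (1° lat = 111177 m, cos φ = 0.477573): observed ΔN = -134.5 m, observed ΔE = -436.4 m.
Subtracting the expected shift leaves a residual of -134.5 − (-92) = -42.5 m north and -436.4 − (-444) = 7.6 m east.
Residual distance = √((-42.5)² + 7.6²) = 43.2 m.

43 m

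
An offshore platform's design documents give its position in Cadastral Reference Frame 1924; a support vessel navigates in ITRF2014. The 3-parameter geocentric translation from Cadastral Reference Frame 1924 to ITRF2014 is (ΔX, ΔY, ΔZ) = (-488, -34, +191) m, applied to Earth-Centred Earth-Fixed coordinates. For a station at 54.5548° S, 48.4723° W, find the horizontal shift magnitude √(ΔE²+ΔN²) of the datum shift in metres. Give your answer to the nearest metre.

410 m

At φ = -54.5548°, λ = -48.4723°: sin φ = -0.814671, cos φ = 0.579924, sin λ = -0.748635, cos λ = 0.662982.
ΔE = −sin λ·ΔX + cos λ·ΔY = −(-0.748635)·(-488) + (0.662982)·(-34) = -387.88 m.
ΔN = −sin φ cos λ·ΔX − sin φ sin λ·ΔY + cos φ·ΔZ = −(-0.814671)(0.662982)(-488) − (-0.814671)(-0.748635)(-34) + (0.579924)(191) = -132.07 m.
Horizontal magnitude = √(ΔE² + ΔN²) = √((-387.88)² + (-132.07)²) = 409.74 m.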